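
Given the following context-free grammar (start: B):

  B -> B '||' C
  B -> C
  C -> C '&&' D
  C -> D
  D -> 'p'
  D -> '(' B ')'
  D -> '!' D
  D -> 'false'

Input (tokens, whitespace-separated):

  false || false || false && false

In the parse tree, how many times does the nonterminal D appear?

[B [B [B [C [D false]]] || [C [D false]]] || [C [C [D false]] && [D false]]]

4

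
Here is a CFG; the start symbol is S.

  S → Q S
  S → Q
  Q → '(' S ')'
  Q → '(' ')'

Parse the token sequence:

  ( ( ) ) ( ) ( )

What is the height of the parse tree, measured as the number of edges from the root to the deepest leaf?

4

[S [Q ( [S [Q ( )]] )] [S [Q ( )] [S [Q ( )]]]]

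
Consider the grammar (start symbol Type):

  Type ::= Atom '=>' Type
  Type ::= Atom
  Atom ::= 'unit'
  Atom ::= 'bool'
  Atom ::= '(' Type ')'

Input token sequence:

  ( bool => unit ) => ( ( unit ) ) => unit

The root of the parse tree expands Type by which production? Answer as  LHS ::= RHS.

[Type [Atom ( [Type [Atom bool] => [Type [Atom unit]]] )] => [Type [Atom ( [Type [Atom ( [Type [Atom unit]] )]] )] => [Type [Atom unit]]]]

Type ::= Atom '=>' Type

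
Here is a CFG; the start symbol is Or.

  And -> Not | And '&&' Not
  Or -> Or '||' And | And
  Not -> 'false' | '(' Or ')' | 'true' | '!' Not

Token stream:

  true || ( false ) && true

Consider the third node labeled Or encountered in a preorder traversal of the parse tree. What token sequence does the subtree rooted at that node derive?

[Or [Or [And [Not true]]] || [And [And [Not ( [Or [And [Not false]]] )]] && [Not true]]]

false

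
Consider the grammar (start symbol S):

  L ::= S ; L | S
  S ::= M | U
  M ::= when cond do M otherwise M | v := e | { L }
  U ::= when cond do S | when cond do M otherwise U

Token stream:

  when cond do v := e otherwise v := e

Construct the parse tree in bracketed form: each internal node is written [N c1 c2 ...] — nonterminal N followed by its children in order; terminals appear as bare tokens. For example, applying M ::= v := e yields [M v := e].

[S [M when cond do [M v := e] otherwise [M v := e]]]

S
M
when cond do M otherwise M
when cond do v := e otherwise M
when cond do v := e otherwise v := e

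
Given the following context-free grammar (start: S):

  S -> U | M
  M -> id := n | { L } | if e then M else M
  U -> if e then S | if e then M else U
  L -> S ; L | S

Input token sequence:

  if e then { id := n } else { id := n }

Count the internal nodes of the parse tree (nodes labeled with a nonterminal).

10

[S [M if e then [M { [L [S [M id := n]]] }] else [M { [L [S [M id := n]]] }]]]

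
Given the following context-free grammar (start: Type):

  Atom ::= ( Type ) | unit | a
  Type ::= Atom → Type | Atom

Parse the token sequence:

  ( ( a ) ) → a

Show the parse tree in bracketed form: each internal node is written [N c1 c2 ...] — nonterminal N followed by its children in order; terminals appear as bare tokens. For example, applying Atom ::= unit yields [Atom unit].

Type
Atom → Type
( Type ) → Type
( Atom ) → Type
( ( Type ) ) → Type
( ( Atom ) ) → Type
( ( a ) ) → Type
( ( a ) ) → Atom
( ( a ) ) → a

[Type [Atom ( [Type [Atom ( [Type [Atom a]] )]] )] → [Type [Atom a]]]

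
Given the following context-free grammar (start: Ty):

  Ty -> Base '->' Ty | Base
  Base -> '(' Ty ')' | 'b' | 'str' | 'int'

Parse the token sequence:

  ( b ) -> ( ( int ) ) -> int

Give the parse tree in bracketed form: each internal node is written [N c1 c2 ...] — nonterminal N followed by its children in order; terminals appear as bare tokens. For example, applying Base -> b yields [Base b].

[Ty [Base ( [Ty [Base b]] )] -> [Ty [Base ( [Ty [Base ( [Ty [Base int]] )]] )] -> [Ty [Base int]]]]

Ty
Base -> Ty
( Ty ) -> Ty
( Base ) -> Ty
( b ) -> Ty
( b ) -> Base -> Ty
( b ) -> ( Ty ) -> Ty
( b ) -> ( Base ) -> Ty
( b ) -> ( ( Ty ) ) -> Ty
( b ) -> ( ( Base ) ) -> Ty
( b ) -> ( ( int ) ) -> Ty
( b ) -> ( ( int ) ) -> Base
( b ) -> ( ( int ) ) -> int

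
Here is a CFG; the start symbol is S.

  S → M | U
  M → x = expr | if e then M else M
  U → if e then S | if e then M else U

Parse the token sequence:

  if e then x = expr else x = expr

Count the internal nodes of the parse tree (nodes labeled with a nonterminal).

4

[S [M if e then [M x = expr] else [M x = expr]]]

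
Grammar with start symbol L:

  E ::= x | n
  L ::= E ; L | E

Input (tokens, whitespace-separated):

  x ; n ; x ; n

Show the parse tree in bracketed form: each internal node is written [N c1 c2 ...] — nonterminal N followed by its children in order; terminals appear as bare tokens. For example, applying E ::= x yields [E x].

L
E ; L
x ; L
x ; E ; L
x ; n ; L
x ; n ; E ; L
x ; n ; x ; L
x ; n ; x ; E
x ; n ; x ; n

[L [E x] ; [L [E n] ; [L [E x] ; [L [E n]]]]]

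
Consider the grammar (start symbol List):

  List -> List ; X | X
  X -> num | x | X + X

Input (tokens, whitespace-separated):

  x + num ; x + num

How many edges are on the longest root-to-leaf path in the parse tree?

4

[List [List [X [X x] + [X num]]] ; [X [X x] + [X num]]]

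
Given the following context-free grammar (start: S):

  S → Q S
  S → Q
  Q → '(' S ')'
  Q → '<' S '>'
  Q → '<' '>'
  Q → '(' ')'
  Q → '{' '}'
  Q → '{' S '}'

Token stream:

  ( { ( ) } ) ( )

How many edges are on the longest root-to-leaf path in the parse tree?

[S [Q ( [S [Q { [S [Q ( )]] }]] )] [S [Q ( )]]]

6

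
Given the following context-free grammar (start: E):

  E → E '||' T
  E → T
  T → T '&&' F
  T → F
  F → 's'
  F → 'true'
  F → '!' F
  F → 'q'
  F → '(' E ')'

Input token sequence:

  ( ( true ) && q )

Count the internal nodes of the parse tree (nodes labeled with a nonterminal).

[E [T [F ( [E [T [T [F ( [E [T [F true]]] )]] && [F q]]] )]]]

11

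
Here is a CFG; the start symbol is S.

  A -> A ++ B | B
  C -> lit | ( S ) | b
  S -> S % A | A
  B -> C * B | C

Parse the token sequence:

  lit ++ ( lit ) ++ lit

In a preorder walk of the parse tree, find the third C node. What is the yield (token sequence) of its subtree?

[S [A [A [A [B [C lit]]] ++ [B [C ( [S [A [B [C lit]]]] )]]] ++ [B [C lit]]]]

lit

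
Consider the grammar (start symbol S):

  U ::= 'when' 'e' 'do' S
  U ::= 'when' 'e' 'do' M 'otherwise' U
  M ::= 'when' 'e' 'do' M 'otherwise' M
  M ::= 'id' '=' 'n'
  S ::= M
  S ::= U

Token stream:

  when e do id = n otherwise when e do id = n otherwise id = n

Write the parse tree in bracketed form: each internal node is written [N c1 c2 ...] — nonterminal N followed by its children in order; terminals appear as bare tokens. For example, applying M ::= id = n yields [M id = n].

[S [M when e do [M id = n] otherwise [M when e do [M id = n] otherwise [M id = n]]]]

S
M
when e do M otherwise M
when e do id = n otherwise M
when e do id = n otherwise when e do M otherwise M
when e do id = n otherwise when e do id = n otherwise M
when e do id = n otherwise when e do id = n otherwise id = n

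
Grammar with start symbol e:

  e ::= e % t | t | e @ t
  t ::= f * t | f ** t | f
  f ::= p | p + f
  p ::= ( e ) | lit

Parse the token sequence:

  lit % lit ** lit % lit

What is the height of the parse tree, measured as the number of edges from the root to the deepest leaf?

[e [e [e [t [f [p lit]]]] % [t [f [p lit]] ** [t [f [p lit]]]]] % [t [f [p lit]]]]

6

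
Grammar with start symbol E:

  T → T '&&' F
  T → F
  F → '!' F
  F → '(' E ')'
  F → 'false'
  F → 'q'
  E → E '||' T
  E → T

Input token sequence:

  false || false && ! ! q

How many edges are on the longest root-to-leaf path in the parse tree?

5

[E [E [T [F false]]] || [T [T [F false]] && [F ! [F ! [F q]]]]]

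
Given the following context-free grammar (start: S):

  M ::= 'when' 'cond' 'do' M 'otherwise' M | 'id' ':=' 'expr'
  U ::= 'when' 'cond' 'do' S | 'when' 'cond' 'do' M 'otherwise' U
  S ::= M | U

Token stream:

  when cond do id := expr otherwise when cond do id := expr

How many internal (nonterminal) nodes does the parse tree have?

[S [U when cond do [M id := expr] otherwise [U when cond do [S [M id := expr]]]]]

6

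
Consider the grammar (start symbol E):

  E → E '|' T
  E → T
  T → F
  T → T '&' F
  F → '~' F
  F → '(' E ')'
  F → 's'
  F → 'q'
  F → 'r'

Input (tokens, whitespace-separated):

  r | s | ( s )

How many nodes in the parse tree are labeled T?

[E [E [E [T [F r]]] | [T [F s]]] | [T [F ( [E [T [F s]]] )]]]

4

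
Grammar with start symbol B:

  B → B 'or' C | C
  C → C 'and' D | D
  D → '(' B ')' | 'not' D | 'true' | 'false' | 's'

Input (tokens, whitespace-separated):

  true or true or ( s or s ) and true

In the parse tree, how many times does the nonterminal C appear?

6

[B [B [B [C [D true]]] or [C [D true]]] or [C [C [D ( [B [B [C [D s]]] or [C [D s]]] )]] and [D true]]]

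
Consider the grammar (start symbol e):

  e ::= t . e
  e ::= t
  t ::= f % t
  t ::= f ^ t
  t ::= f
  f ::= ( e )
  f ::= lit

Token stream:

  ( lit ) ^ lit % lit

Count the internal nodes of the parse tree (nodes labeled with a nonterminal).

[e [t [f ( [e [t [f lit]]] )] ^ [t [f lit] % [t [f lit]]]]]

10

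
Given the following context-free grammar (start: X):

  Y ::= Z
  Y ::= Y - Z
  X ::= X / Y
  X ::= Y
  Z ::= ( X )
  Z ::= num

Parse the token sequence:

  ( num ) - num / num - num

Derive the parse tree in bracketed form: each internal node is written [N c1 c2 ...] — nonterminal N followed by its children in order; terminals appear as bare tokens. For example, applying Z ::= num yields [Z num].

X
X / Y
Y / Y
Y - Z / Y
Z - Z / Y
( X ) - Z / Y
( Y ) - Z / Y
( Z ) - Z / Y
( num ) - Z / Y
( num ) - num / Y
( num ) - num / Y - Z
( num ) - num / Z - Z
( num ) - num / num - Z
( num ) - num / num - num

[X [X [Y [Y [Z ( [X [Y [Z num]]] )]] - [Z num]]] / [Y [Y [Z num]] - [Z num]]]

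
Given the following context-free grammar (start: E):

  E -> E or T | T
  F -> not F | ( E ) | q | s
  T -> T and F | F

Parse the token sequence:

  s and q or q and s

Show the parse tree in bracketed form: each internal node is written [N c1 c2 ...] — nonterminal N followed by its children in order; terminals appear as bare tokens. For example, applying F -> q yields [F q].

E
E or T
T or T
T and F or T
F and F or T
s and F or T
s and q or T
s and q or T and F
s and q or F and F
s and q or q and F
s and q or q and s

[E [E [T [T [F s]] and [F q]]] or [T [T [F q]] and [F s]]]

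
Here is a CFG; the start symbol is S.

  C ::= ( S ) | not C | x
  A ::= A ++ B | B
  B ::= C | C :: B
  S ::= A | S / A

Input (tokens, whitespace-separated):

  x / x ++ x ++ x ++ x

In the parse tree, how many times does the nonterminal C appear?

[S [S [A [B [C x]]]] / [A [A [A [A [B [C x]]] ++ [B [C x]]] ++ [B [C x]]] ++ [B [C x]]]]

5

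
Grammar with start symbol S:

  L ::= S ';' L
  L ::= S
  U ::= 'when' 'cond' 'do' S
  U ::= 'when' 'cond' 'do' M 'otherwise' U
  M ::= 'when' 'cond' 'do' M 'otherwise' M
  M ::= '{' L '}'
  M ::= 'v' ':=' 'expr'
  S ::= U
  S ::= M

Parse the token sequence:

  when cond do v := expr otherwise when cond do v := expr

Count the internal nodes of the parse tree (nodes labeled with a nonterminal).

6

[S [U when cond do [M v := expr] otherwise [U when cond do [S [M v := expr]]]]]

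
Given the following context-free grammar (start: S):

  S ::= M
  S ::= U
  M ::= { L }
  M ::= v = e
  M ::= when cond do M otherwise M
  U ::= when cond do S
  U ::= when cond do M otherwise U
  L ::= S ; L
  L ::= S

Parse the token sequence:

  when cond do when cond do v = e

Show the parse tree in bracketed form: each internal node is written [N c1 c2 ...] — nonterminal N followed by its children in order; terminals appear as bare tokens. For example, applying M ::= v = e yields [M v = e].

[S [U when cond do [S [U when cond do [S [M v = e]]]]]]

S
U
when cond do S
when cond do U
when cond do when cond do S
when cond do when cond do M
when cond do when cond do v = e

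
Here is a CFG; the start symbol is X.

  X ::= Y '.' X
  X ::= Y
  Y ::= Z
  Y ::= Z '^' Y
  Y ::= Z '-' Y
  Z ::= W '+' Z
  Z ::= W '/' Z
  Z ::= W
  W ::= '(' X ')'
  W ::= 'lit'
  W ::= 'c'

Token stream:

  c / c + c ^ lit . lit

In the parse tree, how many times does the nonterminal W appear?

5

[X [Y [Z [W c] / [Z [W c] + [Z [W c]]]] ^ [Y [Z [W lit]]]] . [X [Y [Z [W lit]]]]]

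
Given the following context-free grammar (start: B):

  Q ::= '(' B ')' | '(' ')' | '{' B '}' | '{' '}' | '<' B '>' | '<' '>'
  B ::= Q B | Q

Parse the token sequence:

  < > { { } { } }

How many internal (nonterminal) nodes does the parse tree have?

[B [Q < >] [B [Q { [B [Q { }] [B [Q { }]]] }]]]

8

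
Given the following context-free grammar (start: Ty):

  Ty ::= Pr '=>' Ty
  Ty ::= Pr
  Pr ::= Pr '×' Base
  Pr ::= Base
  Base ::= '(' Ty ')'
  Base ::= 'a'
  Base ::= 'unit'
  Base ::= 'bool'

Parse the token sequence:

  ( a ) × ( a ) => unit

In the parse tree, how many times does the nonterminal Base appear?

[Ty [Pr [Pr [Base ( [Ty [Pr [Base a]]] )]] × [Base ( [Ty [Pr [Base a]]] )]] => [Ty [Pr [Base unit]]]]

5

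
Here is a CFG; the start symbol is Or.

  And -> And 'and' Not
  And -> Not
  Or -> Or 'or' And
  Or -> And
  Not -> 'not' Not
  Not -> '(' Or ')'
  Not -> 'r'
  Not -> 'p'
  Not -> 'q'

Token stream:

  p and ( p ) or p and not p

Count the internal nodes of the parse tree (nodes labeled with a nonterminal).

14

[Or [Or [And [And [Not p]] and [Not ( [Or [And [Not p]]] )]]] or [And [And [Not p]] and [Not not [Not p]]]]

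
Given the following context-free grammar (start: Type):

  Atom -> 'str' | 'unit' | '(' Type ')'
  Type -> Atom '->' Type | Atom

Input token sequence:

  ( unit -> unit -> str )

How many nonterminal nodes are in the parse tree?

8

[Type [Atom ( [Type [Atom unit] -> [Type [Atom unit] -> [Type [Atom str]]]] )]]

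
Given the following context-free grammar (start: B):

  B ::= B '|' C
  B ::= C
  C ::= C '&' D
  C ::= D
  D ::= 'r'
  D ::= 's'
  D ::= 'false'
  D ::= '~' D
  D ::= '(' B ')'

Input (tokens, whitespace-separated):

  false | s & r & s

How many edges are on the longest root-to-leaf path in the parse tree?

5

[B [B [C [D false]]] | [C [C [C [D s]] & [D r]] & [D s]]]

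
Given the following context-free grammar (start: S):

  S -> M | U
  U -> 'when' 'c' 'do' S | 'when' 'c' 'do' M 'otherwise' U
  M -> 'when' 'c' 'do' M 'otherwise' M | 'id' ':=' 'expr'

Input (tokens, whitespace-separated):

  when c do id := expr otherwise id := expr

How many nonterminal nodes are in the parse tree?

[S [M when c do [M id := expr] otherwise [M id := expr]]]

4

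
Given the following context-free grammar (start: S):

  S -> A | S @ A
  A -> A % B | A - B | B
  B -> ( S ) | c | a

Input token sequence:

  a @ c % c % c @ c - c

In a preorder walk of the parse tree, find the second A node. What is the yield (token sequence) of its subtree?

c % c % c

[S [S [S [A [B a]]] @ [A [A [A [B c]] % [B c]] % [B c]]] @ [A [A [B c]] - [B c]]]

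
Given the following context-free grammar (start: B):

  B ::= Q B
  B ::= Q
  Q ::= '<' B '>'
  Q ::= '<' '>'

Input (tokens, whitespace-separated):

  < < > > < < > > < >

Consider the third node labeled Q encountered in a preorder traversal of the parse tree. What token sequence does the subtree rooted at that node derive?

< < > >

[B [Q < [B [Q < >]] >] [B [Q < [B [Q < >]] >] [B [Q < >]]]]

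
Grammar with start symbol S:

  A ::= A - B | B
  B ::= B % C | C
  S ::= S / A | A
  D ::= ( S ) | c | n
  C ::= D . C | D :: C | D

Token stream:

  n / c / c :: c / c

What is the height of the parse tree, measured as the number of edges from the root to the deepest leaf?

[S [S [S [S [A [B [C [D n]]]]] / [A [B [C [D c]]]]] / [A [B [C [D c] :: [C [D c]]]]]] / [A [B [C [D c]]]]]

8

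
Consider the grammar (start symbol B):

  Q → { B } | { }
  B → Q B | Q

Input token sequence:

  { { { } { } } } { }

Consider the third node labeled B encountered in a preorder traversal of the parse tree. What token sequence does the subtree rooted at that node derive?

[B [Q { [B [Q { [B [Q { }] [B [Q { }]]] }]] }] [B [Q { }]]]

{ } { }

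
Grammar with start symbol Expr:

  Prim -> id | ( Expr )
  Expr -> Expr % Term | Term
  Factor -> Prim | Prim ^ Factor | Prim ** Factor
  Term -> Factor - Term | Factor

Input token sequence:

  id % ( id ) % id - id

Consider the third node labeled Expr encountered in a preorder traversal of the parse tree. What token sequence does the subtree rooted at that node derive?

[Expr [Expr [Expr [Term [Factor [Prim id]]]] % [Term [Factor [Prim ( [Expr [Term [Factor [Prim id]]]] )]]]] % [Term [Factor [Prim id]] - [Term [Factor [Prim id]]]]]

id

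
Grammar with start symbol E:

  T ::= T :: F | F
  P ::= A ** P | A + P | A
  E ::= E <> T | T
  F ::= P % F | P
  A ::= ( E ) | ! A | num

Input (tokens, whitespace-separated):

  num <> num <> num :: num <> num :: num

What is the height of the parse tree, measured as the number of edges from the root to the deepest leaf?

[E [E [E [E [T [F [P [A num]]]]] <> [T [F [P [A num]]]]] <> [T [T [F [P [A num]]]] :: [F [P [A num]]]]] <> [T [T [F [P [A num]]]] :: [F [P [A num]]]]]

8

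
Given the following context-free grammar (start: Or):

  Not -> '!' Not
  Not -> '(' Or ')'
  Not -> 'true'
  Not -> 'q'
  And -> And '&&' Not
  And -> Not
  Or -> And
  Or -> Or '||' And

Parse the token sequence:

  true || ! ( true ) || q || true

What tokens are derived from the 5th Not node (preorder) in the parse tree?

q

[Or [Or [Or [Or [And [Not true]]] || [And [Not ! [Not ( [Or [And [Not true]]] )]]]] || [And [Not q]]] || [And [Not true]]]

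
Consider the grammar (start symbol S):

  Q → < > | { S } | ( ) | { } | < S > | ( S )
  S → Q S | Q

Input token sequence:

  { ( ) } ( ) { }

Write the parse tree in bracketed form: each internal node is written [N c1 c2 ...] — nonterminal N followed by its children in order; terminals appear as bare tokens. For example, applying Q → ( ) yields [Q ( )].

S
Q S
{ S } S
{ Q } S
{ ( ) } S
{ ( ) } Q S
{ ( ) } ( ) S
{ ( ) } ( ) Q
{ ( ) } ( ) { }

[S [Q { [S [Q ( )]] }] [S [Q ( )] [S [Q { }]]]]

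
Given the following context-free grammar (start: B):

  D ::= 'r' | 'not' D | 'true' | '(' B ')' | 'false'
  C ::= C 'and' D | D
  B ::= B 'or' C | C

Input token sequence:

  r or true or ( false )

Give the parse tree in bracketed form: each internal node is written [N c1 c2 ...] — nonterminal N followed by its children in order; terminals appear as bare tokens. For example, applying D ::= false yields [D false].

B
B or C
B or C or C
C or C or C
D or C or C
r or C or C
r or D or C
r or true or C
r or true or D
r or true or ( B )
r or true or ( C )
r or true or ( D )
r or true or ( false )

[B [B [B [C [D r]]] or [C [D true]]] or [C [D ( [B [C [D false]]] )]]]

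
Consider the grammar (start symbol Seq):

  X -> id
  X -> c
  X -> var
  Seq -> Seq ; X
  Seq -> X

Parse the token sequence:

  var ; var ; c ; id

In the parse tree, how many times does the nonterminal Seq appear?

4

[Seq [Seq [Seq [Seq [X var]] ; [X var]] ; [X c]] ; [X id]]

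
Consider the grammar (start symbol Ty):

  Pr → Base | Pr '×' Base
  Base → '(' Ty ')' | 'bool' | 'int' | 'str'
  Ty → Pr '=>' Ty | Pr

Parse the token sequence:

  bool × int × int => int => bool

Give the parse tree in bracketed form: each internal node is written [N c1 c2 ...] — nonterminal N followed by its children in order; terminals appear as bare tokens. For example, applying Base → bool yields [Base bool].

[Ty [Pr [Pr [Pr [Base bool]] × [Base int]] × [Base int]] => [Ty [Pr [Base int]] => [Ty [Pr [Base bool]]]]]

Ty
Pr => Ty
Pr × Base => Ty
Pr × Base × Base => Ty
Base × Base × Base => Ty
bool × Base × Base => Ty
bool × int × Base => Ty
bool × int × int => Ty
bool × int × int => Pr => Ty
bool × int × int => Base => Ty
bool × int × int => int => Ty
bool × int × int => int => Pr
bool × int × int => int => Base
bool × int × int => int => bool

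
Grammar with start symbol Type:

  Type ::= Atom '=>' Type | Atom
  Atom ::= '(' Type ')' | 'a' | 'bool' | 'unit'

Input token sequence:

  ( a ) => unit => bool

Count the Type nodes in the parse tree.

[Type [Atom ( [Type [Atom a]] )] => [Type [Atom unit] => [Type [Atom bool]]]]

4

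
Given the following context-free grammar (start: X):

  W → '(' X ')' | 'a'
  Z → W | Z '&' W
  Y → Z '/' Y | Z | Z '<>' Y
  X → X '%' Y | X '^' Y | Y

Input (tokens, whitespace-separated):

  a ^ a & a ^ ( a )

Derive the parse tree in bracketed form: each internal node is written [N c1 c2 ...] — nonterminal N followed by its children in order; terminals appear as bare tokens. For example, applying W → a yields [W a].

X
X ^ Y
X ^ Y ^ Y
Y ^ Y ^ Y
Z ^ Y ^ Y
W ^ Y ^ Y
a ^ Y ^ Y
a ^ Z ^ Y
a ^ Z & W ^ Y
a ^ W & W ^ Y
a ^ a & W ^ Y
a ^ a & a ^ Y
a ^ a & a ^ Z
a ^ a & a ^ W
a ^ a & a ^ ( X )
a ^ a & a ^ ( Y )
a ^ a & a ^ ( Z )
a ^ a & a ^ ( W )
a ^ a & a ^ ( a )

[X [X [X [Y [Z [W a]]]] ^ [Y [Z [Z [W a]] & [W a]]]] ^ [Y [Z [W ( [X [Y [Z [W a]]]] )]]]]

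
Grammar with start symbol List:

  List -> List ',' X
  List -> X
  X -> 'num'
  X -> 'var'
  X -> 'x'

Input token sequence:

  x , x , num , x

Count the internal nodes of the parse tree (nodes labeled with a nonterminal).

[List [List [List [List [X x]] , [X x]] , [X num]] , [X x]]

8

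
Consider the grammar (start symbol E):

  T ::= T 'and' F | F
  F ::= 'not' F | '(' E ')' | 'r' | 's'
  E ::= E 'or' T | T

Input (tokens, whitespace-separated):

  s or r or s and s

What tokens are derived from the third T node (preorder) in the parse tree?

s and s

[E [E [E [T [F s]]] or [T [F r]]] or [T [T [F s]] and [F s]]]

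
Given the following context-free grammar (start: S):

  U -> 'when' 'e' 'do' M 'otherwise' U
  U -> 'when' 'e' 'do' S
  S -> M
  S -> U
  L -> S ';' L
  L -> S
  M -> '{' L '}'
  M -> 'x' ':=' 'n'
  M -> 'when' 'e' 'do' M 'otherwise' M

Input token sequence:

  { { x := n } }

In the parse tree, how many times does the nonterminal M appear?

3

[S [M { [L [S [M { [L [S [M x := n]]] }]]] }]]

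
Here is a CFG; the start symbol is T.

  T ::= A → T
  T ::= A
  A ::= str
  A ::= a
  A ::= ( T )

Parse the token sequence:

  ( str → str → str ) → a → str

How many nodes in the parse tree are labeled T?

6

[T [A ( [T [A str] → [T [A str] → [T [A str]]]] )] → [T [A a] → [T [A str]]]]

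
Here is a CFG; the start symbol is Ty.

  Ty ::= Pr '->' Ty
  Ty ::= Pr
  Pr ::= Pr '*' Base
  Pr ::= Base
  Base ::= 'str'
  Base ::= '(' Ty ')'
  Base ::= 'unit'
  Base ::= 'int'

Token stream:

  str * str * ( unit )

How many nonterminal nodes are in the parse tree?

10

[Ty [Pr [Pr [Pr [Base str]] * [Base str]] * [Base ( [Ty [Pr [Base unit]]] )]]]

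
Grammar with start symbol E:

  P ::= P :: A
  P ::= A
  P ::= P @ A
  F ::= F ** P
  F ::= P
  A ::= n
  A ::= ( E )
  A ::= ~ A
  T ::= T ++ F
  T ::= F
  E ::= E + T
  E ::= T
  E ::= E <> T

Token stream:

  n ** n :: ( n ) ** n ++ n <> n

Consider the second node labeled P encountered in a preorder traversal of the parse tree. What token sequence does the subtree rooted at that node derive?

[E [E [T [T [F [F [F [P [A n]]] ** [P [P [A n]] :: [A ( [E [T [F [P [A n]]]]] )]]] ** [P [A n]]]] ++ [F [P [A n]]]]] <> [T [F [P [A n]]]]]

n :: ( n )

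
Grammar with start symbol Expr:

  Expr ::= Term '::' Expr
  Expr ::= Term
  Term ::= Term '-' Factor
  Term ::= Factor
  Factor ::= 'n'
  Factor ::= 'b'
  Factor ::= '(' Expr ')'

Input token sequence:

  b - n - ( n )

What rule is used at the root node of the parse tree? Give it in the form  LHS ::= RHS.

[Expr [Term [Term [Term [Factor b]] - [Factor n]] - [Factor ( [Expr [Term [Factor n]]] )]]]

Expr ::= Term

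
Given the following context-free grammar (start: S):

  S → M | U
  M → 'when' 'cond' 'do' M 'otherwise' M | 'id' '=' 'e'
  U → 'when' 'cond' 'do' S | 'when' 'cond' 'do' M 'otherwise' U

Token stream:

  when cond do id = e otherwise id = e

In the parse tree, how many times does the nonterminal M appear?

3

[S [M when cond do [M id = e] otherwise [M id = e]]]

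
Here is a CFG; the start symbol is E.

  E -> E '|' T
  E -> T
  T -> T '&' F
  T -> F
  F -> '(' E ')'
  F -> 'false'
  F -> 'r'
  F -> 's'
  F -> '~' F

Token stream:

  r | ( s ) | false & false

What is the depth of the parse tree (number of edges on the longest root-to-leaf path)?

7

[E [E [E [T [F r]]] | [T [F ( [E [T [F s]]] )]]] | [T [T [F false]] & [F false]]]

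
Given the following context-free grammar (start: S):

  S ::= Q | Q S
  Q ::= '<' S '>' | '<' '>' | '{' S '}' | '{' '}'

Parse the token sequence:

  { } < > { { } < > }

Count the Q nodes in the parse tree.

[S [Q { }] [S [Q < >] [S [Q { [S [Q { }] [S [Q < >]]] }]]]]

5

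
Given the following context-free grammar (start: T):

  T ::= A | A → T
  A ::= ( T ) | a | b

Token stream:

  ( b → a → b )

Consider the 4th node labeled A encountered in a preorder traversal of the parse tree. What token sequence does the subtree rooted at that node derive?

b

[T [A ( [T [A b] → [T [A a] → [T [A b]]]] )]]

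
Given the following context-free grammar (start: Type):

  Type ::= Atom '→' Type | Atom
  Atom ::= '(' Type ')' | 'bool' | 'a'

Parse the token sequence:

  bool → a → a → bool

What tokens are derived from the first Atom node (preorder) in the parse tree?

bool

[Type [Atom bool] → [Type [Atom a] → [Type [Atom a] → [Type [Atom bool]]]]]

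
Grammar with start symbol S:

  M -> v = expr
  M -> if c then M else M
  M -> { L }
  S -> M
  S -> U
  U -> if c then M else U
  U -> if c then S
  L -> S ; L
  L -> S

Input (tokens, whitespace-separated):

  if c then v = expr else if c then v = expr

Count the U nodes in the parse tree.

[S [U if c then [M v = expr] else [U if c then [S [M v = expr]]]]]

2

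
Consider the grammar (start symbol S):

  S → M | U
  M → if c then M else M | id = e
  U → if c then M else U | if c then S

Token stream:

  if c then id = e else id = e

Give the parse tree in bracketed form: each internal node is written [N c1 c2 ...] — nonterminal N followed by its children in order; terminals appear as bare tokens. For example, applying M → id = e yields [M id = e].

S
M
if c then M else M
if c then id = e else M
if c then id = e else id = e

[S [M if c then [M id = e] else [M id = e]]]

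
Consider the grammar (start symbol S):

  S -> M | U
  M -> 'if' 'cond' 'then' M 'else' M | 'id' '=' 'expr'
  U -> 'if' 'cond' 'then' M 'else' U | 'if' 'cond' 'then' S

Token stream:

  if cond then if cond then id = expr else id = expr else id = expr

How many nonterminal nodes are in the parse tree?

[S [M if cond then [M if cond then [M id = expr] else [M id = expr]] else [M id = expr]]]

6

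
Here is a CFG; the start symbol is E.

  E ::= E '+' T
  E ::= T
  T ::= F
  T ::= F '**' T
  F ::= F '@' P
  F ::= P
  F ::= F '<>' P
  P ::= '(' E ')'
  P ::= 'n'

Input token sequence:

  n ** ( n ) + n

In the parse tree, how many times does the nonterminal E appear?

[E [E [T [F [P n]] ** [T [F [P ( [E [T [F [P n]]]] )]]]]] + [T [F [P n]]]]

3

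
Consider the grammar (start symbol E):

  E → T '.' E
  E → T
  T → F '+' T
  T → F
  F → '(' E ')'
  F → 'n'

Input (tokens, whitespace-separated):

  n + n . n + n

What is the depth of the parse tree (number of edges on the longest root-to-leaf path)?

[E [T [F n] + [T [F n]]] . [E [T [F n] + [T [F n]]]]]

5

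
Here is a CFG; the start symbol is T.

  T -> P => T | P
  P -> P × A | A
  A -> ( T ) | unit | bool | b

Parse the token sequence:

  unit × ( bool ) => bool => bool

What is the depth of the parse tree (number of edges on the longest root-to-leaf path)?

[T [P [P [A unit]] × [A ( [T [P [A bool]]] )]] => [T [P [A bool]] => [T [P [A bool]]]]]

6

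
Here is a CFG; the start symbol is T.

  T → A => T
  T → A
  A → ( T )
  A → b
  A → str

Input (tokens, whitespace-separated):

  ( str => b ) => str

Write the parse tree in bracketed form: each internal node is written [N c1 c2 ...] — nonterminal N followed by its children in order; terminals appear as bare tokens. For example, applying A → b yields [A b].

[T [A ( [T [A str] => [T [A b]]] )] => [T [A str]]]

T
A => T
( T ) => T
( A => T ) => T
( str => T ) => T
( str => A ) => T
( str => b ) => T
( str => b ) => A
( str => b ) => str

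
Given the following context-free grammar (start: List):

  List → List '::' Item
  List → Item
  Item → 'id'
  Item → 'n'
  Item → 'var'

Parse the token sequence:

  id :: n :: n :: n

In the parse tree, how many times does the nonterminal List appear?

4

[List [List [List [List [Item id]] :: [Item n]] :: [Item n]] :: [Item n]]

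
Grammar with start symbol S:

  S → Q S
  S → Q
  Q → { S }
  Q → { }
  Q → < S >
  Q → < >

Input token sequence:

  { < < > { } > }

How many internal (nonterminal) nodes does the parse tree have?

8

[S [Q { [S [Q < [S [Q < >] [S [Q { }]]] >]] }]]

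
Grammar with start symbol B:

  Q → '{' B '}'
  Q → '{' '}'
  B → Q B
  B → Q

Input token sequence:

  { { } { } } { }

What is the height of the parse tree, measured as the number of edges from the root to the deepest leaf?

5

[B [Q { [B [Q { }] [B [Q { }]]] }] [B [Q { }]]]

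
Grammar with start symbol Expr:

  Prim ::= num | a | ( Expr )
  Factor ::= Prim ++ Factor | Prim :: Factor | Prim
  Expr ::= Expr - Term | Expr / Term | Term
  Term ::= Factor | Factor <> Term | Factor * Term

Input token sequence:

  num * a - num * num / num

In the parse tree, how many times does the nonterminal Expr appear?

3

[Expr [Expr [Expr [Term [Factor [Prim num]] * [Term [Factor [Prim a]]]]] - [Term [Factor [Prim num]] * [Term [Factor [Prim num]]]]] / [Term [Factor [Prim num]]]]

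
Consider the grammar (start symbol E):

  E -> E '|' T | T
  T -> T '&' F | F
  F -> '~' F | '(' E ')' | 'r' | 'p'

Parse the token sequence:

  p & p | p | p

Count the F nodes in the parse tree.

4

[E [E [E [T [T [F p]] & [F p]]] | [T [F p]]] | [T [F p]]]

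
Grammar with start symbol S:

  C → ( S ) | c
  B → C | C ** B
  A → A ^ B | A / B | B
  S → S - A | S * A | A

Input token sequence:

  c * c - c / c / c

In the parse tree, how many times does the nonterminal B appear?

5

[S [S [S [A [B [C c]]]] * [A [B [C c]]]] - [A [A [A [B [C c]]] / [B [C c]]] / [B [C c]]]]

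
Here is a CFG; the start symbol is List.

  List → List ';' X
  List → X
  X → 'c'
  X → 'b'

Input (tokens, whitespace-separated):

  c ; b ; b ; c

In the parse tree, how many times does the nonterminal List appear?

4

[List [List [List [List [X c]] ; [X b]] ; [X b]] ; [X c]]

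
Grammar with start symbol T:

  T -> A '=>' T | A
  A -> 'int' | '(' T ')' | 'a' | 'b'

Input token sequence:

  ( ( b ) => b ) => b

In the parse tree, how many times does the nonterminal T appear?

[T [A ( [T [A ( [T [A b]] )] => [T [A b]]] )] => [T [A b]]]

5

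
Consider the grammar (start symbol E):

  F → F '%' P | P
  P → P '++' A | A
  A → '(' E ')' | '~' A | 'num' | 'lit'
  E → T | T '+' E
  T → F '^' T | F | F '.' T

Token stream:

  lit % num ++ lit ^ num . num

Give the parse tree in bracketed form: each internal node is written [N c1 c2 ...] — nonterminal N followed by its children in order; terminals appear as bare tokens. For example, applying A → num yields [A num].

[E [T [F [F [P [A lit]]] % [P [P [A num]] ++ [A lit]]] ^ [T [F [P [A num]]] . [T [F [P [A num]]]]]]]

E
T
F ^ T
F % P ^ T
P % P ^ T
A % P ^ T
lit % P ^ T
lit % P ++ A ^ T
lit % A ++ A ^ T
lit % num ++ A ^ T
lit % num ++ lit ^ T
lit % num ++ lit ^ F . T
lit % num ++ lit ^ P . T
lit % num ++ lit ^ A . T
lit % num ++ lit ^ num . T
lit % num ++ lit ^ num . F
lit % num ++ lit ^ num . P
lit % num ++ lit ^ num . A
lit % num ++ lit ^ num . num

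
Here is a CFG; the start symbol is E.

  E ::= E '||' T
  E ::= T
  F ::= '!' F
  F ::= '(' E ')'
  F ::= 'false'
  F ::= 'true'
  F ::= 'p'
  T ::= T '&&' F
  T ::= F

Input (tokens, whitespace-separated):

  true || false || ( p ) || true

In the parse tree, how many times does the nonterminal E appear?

5

[E [E [E [E [T [F true]]] || [T [F false]]] || [T [F ( [E [T [F p]]] )]]] || [T [F true]]]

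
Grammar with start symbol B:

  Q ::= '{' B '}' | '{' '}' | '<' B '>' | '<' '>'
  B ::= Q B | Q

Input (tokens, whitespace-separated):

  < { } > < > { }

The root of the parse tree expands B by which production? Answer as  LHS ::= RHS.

[B [Q < [B [Q { }]] >] [B [Q < >] [B [Q { }]]]]

B ::= Q B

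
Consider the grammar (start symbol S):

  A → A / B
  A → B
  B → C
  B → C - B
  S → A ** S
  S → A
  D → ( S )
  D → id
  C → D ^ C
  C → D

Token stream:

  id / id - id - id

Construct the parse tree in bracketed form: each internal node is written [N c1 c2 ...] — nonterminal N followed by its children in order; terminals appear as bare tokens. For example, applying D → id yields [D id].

[S [A [A [B [C [D id]]]] / [B [C [D id]] - [B [C [D id]] - [B [C [D id]]]]]]]

S
A
A / B
B / B
C / B
D / B
id / B
id / C - B
id / D - B
id / id - B
id / id - C - B
id / id - D - B
id / id - id - B
id / id - id - C
id / id - id - D
id / id - id - id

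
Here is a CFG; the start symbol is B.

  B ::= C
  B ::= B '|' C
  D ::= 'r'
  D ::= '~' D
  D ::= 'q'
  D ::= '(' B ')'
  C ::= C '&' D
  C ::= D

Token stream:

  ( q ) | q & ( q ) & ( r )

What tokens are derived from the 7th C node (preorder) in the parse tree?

[B [B [C [D ( [B [C [D q]]] )]]] | [C [C [C [D q]] & [D ( [B [C [D q]]] )]] & [D ( [B [C [D r]]] )]]]

r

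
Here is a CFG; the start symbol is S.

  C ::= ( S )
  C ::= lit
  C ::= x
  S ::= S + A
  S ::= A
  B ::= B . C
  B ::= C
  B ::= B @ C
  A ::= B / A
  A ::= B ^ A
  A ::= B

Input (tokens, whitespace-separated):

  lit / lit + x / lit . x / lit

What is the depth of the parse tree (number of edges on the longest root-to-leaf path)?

[S [S [A [B [C lit]] / [A [B [C lit]]]]] + [A [B [C x]] / [A [B [B [C lit]] . [C x]] / [A [B [C lit]]]]]]

6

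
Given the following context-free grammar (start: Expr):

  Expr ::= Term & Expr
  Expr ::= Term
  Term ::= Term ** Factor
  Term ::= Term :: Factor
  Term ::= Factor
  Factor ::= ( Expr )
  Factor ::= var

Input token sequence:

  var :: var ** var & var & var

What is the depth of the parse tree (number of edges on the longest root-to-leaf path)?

5

[Expr [Term [Term [Term [Factor var]] :: [Factor var]] ** [Factor var]] & [Expr [Term [Factor var]] & [Expr [Term [Factor var]]]]]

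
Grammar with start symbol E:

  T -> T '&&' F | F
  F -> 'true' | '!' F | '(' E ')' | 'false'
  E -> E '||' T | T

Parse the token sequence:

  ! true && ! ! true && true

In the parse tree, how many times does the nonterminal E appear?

1

[E [T [T [T [F ! [F true]]] && [F ! [F ! [F true]]]] && [F true]]]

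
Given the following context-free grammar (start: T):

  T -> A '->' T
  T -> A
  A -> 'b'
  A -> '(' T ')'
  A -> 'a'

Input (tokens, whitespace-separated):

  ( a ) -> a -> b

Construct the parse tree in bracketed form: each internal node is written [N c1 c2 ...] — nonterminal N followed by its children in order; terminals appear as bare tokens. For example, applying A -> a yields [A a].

T
A -> T
( T ) -> T
( A ) -> T
( a ) -> T
( a ) -> A -> T
( a ) -> a -> T
( a ) -> a -> A
( a ) -> a -> b

[T [A ( [T [A a]] )] -> [T [A a] -> [T [A b]]]]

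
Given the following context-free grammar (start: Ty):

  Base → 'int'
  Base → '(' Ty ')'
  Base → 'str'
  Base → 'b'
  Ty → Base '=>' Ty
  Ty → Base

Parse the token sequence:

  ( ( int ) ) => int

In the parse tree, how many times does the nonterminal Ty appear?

[Ty [Base ( [Ty [Base ( [Ty [Base int]] )]] )] => [Ty [Base int]]]

4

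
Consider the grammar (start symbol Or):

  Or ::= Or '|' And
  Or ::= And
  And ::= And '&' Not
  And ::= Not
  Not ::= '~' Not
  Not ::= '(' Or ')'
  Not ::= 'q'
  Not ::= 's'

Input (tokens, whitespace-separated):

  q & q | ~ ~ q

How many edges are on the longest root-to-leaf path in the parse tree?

[Or [Or [And [And [Not q]] & [Not q]]] | [And [Not ~ [Not ~ [Not q]]]]]

5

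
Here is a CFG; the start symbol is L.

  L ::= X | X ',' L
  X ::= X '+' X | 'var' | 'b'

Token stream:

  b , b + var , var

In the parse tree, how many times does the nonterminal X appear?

5

[L [X b] , [L [X [X b] + [X var]] , [L [X var]]]]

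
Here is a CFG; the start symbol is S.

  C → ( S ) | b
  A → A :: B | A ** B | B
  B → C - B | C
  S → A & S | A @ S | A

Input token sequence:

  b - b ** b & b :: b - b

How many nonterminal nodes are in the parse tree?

[S [A [A [B [C b] - [B [C b]]]] ** [B [C b]]] & [S [A [A [B [C b]]] :: [B [C b] - [B [C b]]]]]]

18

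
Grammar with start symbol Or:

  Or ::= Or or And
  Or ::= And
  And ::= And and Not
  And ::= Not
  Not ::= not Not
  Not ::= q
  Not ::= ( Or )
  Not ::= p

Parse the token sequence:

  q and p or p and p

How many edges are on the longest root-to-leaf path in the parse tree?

[Or [Or [And [And [Not q]] and [Not p]]] or [And [And [Not p]] and [Not p]]]

5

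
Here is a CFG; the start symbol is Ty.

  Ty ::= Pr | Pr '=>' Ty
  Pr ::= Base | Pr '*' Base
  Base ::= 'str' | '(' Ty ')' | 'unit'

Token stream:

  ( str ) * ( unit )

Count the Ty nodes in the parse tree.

3

[Ty [Pr [Pr [Base ( [Ty [Pr [Base str]]] )]] * [Base ( [Ty [Pr [Base unit]]] )]]]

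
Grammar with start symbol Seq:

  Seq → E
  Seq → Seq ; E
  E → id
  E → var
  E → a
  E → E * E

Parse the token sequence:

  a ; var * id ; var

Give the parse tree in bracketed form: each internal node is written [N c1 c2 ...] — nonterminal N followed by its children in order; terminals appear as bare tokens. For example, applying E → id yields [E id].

[Seq [Seq [Seq [E a]] ; [E [E var] * [E id]]] ; [E var]]

Seq
Seq ; E
Seq ; E ; E
E ; E ; E
a ; E ; E
a ; E * E ; E
a ; var * E ; E
a ; var * id ; E
a ; var * id ; var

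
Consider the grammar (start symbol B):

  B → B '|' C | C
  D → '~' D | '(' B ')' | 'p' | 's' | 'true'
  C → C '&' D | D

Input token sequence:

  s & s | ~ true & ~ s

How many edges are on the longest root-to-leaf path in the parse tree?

5

[B [B [C [C [D s]] & [D s]]] | [C [C [D ~ [D true]]] & [D ~ [D s]]]]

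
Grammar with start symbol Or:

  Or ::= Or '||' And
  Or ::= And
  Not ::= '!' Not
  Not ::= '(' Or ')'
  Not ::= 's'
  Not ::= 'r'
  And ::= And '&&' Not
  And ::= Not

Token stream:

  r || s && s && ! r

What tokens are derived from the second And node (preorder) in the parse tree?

s && s && ! r

[Or [Or [And [Not r]]] || [And [And [And [Not s]] && [Not s]] && [Not ! [Not r]]]]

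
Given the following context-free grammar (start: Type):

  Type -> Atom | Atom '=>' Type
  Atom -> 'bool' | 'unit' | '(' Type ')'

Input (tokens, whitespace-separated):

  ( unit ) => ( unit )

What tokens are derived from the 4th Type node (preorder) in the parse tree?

unit

[Type [Atom ( [Type [Atom unit]] )] => [Type [Atom ( [Type [Atom unit]] )]]]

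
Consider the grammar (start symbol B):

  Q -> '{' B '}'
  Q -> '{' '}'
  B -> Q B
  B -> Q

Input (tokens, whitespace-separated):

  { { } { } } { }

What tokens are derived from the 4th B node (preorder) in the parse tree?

{ }

[B [Q { [B [Q { }] [B [Q { }]]] }] [B [Q { }]]]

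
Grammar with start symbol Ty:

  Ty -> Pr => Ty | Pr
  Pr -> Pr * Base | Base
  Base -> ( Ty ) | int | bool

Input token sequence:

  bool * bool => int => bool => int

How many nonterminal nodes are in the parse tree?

[Ty [Pr [Pr [Base bool]] * [Base bool]] => [Ty [Pr [Base int]] => [Ty [Pr [Base bool]] => [Ty [Pr [Base int]]]]]]

14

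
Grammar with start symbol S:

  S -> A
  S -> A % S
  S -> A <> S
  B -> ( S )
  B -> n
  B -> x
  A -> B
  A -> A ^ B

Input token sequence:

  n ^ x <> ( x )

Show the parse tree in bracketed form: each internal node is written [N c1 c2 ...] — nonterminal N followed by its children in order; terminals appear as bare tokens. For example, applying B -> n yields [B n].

[S [A [A [B n]] ^ [B x]] <> [S [A [B ( [S [A [B x]]] )]]]]

S
A <> S
A ^ B <> S
B ^ B <> S
n ^ B <> S
n ^ x <> S
n ^ x <> A
n ^ x <> B
n ^ x <> ( S )
n ^ x <> ( A )
n ^ x <> ( B )
n ^ x <> ( x )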